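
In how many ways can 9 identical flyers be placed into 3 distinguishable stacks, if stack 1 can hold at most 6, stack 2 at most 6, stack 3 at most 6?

37

By stars and bars, unrestricted non-negative solutions to x_1+…+x_3 = 9 number C(9+2,2) = 55.
Subtract solutions that violate a single cap (substitute x_i' = x_i − (cap_i+1)): x_1 ≥ 7 gives C(4,2) = 6; x_2 ≥ 7 gives C(4,2) = 6; x_3 ≥ 7 gives C(4,2) = 6. Together 18.
No two caps can be exceeded simultaneously, so the pair terms are all 0.
By inclusion–exclusion the count is 55 − 18 + 0 = 37.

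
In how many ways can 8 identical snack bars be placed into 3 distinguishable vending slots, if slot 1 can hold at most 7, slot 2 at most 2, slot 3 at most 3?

11

Without the upper bounds there are C(10,2) = 45 ways to split 8 among 3 vending slots.
Subtract solutions that violate a single cap (substitute x_i' = x_i − (cap_i+1)): x_1 ≥ 8 gives C(2,2) = 1; x_2 ≥ 3 gives C(7,2) = 21; x_3 ≥ 4 gives C(6,2) = 15. Together 37.
Add back pairs where two caps are both exceeded: 0 + 0 + 3 = 3.
By inclusion–exclusion the count is 45 − 37 + 3 = 11.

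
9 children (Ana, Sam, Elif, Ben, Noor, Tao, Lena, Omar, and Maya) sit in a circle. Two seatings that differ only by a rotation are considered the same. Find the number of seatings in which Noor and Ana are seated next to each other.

10080

Glue Noor and Ana into a block (2 internal orders). Seating 8 units around a circle gives (7)! arrangements.
So 2 × (7)! = 2 × 5040 = 10080.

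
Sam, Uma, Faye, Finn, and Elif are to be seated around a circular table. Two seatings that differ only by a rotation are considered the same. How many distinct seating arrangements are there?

Fix one person's seat to break rotational symmetry; the remaining 4 people can be arranged in (4)! = 24 ways.

24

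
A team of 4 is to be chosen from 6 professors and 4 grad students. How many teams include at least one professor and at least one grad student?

194

With no constraint there are C(10,4) = 210 possible selections.
Selections missing a whole group: no professors → C(4,4) = 1; no grad students → C(6,4) = 15.
Both groups omitted at once is impossible, so 210 − 16 = 194.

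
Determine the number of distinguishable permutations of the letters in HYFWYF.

The 6 letters of HYFWYF have repeats: F appearing twice and Y appearing twice.
So there are 6! / (2!·2!) = 180 distinguishable arrangements.

180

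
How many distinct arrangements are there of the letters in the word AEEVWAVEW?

7560

AEEVWAVEW has 9 letters with A appearing twice, E appearing 3 times, V appearing twice, and W appearing twice.
So there are 9! / (3!·2!·2!·2!) = 7560 distinguishable arrangements.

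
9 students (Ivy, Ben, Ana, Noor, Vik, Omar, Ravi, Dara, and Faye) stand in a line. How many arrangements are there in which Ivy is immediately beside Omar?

Place the 7 others and the Ivy-Omar pair as 8 objects in a line; the pair has 2 internal arrangements.
So the count is 2·(8)! = 80640.

80640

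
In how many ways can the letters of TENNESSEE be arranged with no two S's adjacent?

There are 9!/(4!·2!·2!) = 3780 arrangements of TENNESSEE in total.
If the two S's are adjacent, glue them into one block, leaving 8 items to arrange: (8)!/(4!·2!) = 840 ways.
Hence 3780 − 840 = 2940.

2940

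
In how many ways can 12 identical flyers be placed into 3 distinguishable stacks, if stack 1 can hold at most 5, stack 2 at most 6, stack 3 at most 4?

Without the upper bounds there are C(14,2) = 91 ways to split 12 among 3 stacks.
Subtract solutions that violate a single cap (substitute x_i' = x_i − (cap_i+1)): x_1 ≥ 6 gives C(8,2) = 28; x_2 ≥ 7 gives C(7,2) = 21; x_3 ≥ 5 gives C(9,2) = 36. Together 85.
Add back pairs where two caps are both exceeded: 0 + 3 + 1 = 4.
By inclusion–exclusion the count is 91 − 85 + 4 = 10.

10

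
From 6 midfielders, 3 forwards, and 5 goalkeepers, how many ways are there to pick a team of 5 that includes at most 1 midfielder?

Split by how many midfielders are chosen (0 through 1).
Sum: C(6,0)·C(8,5) + C(6,1)·C(8,4) = 56 + 420 = 476.

476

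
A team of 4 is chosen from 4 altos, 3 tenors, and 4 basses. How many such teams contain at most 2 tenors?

322

Split by how many tenors are chosen (0 through 2).
Sum: C(3,0)·C(8,4) + C(3,1)·C(8,3) + C(3,2)·C(8,2) = 70 + 168 + 84 = 322.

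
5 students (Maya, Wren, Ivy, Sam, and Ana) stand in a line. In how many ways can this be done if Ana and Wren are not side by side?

72

Of the 5! = 120 arrangements, those with Ana and Wren adjacent number 2 × 4! = 48 (treat the pair as a block with 2 internal orders).
So 120 − 48 = 72 arrangements keep them apart.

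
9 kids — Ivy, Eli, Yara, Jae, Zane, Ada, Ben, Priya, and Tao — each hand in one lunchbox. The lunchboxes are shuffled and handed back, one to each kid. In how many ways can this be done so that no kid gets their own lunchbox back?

133496

Count assignments avoiding every fixed point. For any j of the 9 kids fixed to their own lunchbox, the other 9−j can be arranged in (9−j)! ways.
By inclusion–exclusion this is Σ_{j=0}^{9} (−1)^j C(9,j)·(9−j)!.
Computing: 362880 − 362880 + 181440 − 60480 + 15120 − 3024 + 504 − 72 + 9 − 1 = 133496.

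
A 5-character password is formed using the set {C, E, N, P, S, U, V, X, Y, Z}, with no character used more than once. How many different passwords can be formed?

30240

This is a permutation of 5 out of 10: P(10,5) = 10!/5!.
That product is 10 × 9 × 8 × 7 × 6 = 30240.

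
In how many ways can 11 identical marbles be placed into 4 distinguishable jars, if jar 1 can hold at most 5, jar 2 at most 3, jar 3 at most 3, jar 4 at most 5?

48

Without the upper bounds there are C(14,3) = 364 ways to split 11 among 4 jars.
Subtract solutions that violate a single cap (substitute x_i' = x_i − (cap_i+1)): x_1 ≥ 6 gives C(8,3) = 56; x_2 ≥ 4 gives C(10,3) = 120; x_3 ≥ 4 gives C(10,3) = 120; x_4 ≥ 6 gives C(8,3) = 56. Together 352.
Add back pairs where two caps are both exceeded: 4 + 4 + 0 + 20 + 4 + 4 = 36.
By inclusion–exclusion the count is 364 − 352 + 36 = 48.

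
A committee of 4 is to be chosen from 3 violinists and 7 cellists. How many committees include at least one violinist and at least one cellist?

Unrestricted: C(10,4) = 210 ways to pick any 4 of the 10.
Selections missing a whole group: no violinists → C(7,4) = 35; no cellists → C(3,4) = 0.
Both groups omitted at once is impossible, so 210 − 35 = 175.

175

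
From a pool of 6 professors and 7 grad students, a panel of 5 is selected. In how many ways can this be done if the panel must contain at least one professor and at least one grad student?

Unrestricted: C(13,5) = 1287 ways to pick any 5 of the 13.
Selections missing a whole group: no professors → C(7,5) = 21; no grad students → C(6,5) = 6.
Both groups omitted at once is impossible, so 1287 − 27 = 1260.

1260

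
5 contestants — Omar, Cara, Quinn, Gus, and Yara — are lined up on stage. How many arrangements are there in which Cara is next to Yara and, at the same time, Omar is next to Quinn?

Treat {Cara,Yara} as one block (2 orders) and {Omar,Quinn} as another (2 orders).
That leaves 3 units to arrange: 2 × 2 × 3! = 4 × 6 = 24.

24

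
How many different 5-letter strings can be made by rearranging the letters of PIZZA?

The 5 letters of PIZZA have repeats: Z appearing twice.
The number of distinct arrangements is 5!/(2!) = 120/2 = 60.

60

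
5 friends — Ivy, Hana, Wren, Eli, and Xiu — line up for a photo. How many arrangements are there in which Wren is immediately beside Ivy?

48

Glue Wren and Ivy into one block (2 internal orders), leaving 4 units to arrange in a row.
So the count is 2·(4)! = 48.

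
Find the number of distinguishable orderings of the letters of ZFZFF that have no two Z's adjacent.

Total arrangements of ZFZFF: 5!/(3!·2!) = 10.
If the two Z's are adjacent, glue them into one block, leaving 4 items to arrange: (4)!/(3!) = 4 ways.
Subtracting, 10 − 4 = 6 arrangements keep the Z's apart.

6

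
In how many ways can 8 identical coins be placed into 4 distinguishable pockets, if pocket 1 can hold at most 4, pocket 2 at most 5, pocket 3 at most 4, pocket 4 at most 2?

By stars and bars, unrestricted non-negative solutions to x_1+…+x_4 = 8 number C(8+3,3) = 165.
Subtract solutions that violate a single cap (substitute x_i' = x_i − (cap_i+1)): x_1 ≥ 5 gives C(6,3) = 20; x_2 ≥ 6 gives C(5,3) = 10; x_3 ≥ 5 gives C(6,3) = 20; x_4 ≥ 3 gives C(8,3) = 56. Together 106.
Add back pairs where two caps are both exceeded: 0 + 0 + 1 + 0 + 0 + 1 = 2.
By inclusion–exclusion the count is 165 − 106 + 2 = 61.

61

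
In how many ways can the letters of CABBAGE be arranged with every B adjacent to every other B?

360

Treat the 2 copies of B as a single block. The multiset to arrange is then {BB, A, A, C, E, G}, 6 items in all.
That gives (6)!/(2!) = 360 arrangements.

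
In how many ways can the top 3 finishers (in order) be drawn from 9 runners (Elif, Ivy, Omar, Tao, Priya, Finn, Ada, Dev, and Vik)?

504

There are 9 choices for 1st place, 8 for 2nd, and 7 for 3rd.
That gives 9 × 8 × 7 = 504.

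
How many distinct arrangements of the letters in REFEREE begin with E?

60

Fix E in the first position and arrange the remaining 6 letters.
Those 6 letters have E appearing 3 times and R appearing twice, giving (6)!/(3!·2!) = 60.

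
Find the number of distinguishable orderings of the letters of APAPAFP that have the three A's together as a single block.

Treat the 3 copies of A as a single block. The multiset to arrange is then {AAA, F, P, P, P}, 5 items in all.
That gives (5)!/(3!) = 20 arrangements.

20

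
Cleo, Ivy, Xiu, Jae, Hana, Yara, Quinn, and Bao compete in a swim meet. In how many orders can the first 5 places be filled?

6720

This is an ordered selection of 5 from 8: P(8,5).
That gives 8 × 7 × 6 × 5 × 4 = 6720.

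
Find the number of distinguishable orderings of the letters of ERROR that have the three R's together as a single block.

6

Treat the 3 copies of R as a single block. The multiset to arrange is then {RRR, E, O}, 3 items in all.
All 3 items are distinct, so there are (3)! = 6 arrangements.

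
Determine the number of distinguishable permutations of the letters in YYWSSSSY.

280

The 8 letters of YYWSSSSY have repeats: S appearing 4 times and Y appearing 3 times.
So there are 8! / (4!·3!) = 280 distinguishable arrangements.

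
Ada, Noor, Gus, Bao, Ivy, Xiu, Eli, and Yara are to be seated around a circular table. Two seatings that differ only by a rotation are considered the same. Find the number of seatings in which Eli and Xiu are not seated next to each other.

All circular seatings of 8 people number (7)! = 5040.
Those with Eli next to Xiu: fuse the pair into one unit and seat 7 units around a circle — 2·(6)! = 1440.
Subtracting, 5040 − 1440 = 3600.

3600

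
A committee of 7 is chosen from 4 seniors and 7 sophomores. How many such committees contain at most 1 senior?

Split by how many seniors are chosen (0 through 1).
Sum: C(4,0)·C(7,7) + C(4,1)·C(7,6) = 1 + 28 = 29.

29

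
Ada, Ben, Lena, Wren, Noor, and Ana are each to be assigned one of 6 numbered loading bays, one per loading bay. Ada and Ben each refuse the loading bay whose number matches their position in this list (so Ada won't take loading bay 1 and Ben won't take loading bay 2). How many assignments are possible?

Let Aᵢ (for i ∈ {1, 2}) be the placements that put person i in their forbidden loading bay. Any j of these fix j positions, leaving (6−j)! ways to fill the rest, and there are C(2,j) ways to pick which j.
By inclusion–exclusion, the number of valid placements is Σ_{j=0}^{2} (−1)^j C(2,j)·(6−j)!.
Computing: 720 − 240 + 24 = 504.

504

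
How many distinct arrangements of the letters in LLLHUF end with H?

Fix H in the last position and arrange the remaining 5 letters.
Those 5 letters have L appearing 3 times, giving (5)!/(3!) = 20.

20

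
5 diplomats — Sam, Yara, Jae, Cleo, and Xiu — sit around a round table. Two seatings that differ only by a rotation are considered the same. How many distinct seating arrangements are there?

Fix one person's seat to break rotational symmetry; the remaining 4 people can be arranged in (4)! = 24 ways.

24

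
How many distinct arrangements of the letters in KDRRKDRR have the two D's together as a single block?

105

Treat the 2 copies of D as a single block. The multiset to arrange is then {DD, K, K, R, R, R, R}, 7 items in all.
That gives (7)!/(4!·2!) = 105 arrangements.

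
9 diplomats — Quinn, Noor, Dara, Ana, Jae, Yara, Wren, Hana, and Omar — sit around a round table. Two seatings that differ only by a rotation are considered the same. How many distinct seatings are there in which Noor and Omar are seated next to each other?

10080

Treat {Noor, Omar} as one unit (2 internal orders) and seat the resulting 8 units around the table: (7)! circular arrangements.
So 2 × (7)! = 2 × 5040 = 10080.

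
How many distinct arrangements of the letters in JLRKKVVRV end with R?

3360

Fix R in the last position and arrange the remaining 8 letters.
Those 8 letters have K appearing twice and V appearing 3 times, giving (8)!/(3!·2!) = 3360.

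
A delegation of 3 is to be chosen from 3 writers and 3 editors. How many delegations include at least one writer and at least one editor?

18

Unrestricted: C(6,3) = 20 ways to pick any 3 of the 6.
Selections missing a whole group: no writers → C(3,3) = 1; no editors → C(3,3) = 1.
Both groups omitted at once is impossible, so 20 − 2 = 18.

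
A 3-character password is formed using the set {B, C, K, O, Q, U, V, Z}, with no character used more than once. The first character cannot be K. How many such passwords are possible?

294

The first character has 8−1 = 7 choices (anything except K).
The remaining 2 characters are filled from the other 7 symbols without repetition: 7 × 6 = 42.
Total: 7 × 42 = 294.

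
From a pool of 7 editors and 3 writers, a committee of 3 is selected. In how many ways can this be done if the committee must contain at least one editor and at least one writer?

84

Total 3-person selections from all 10: C(10,3) = 120.
Subtract selections that omit an entire group: no editors → C(3,3) = 1; no writers → C(7,3) = 35.
Both groups omitted at once is impossible, so 120 − 36 = 84.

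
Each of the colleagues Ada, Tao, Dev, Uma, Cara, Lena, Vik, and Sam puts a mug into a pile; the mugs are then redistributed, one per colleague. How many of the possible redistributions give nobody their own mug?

Count assignments avoiding every fixed point. For any j of the 8 colleagues fixed to their own mug, the other 8−j can be arranged in (8−j)! ways.
By inclusion–exclusion this is Σ_{j=0}^{8} (−1)^j C(8,j)·(8−j)!.
Computing: 40320 − 40320 + 20160 − 6720 + 1680 − 336 + 56 − 8 + 1 = 14833.

14833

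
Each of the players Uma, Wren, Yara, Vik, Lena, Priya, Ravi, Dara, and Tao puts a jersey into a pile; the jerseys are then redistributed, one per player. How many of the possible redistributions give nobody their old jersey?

133496

Let Aᵢ be the assignments in which player i gets their old jersey. We want the size of the complement of A₁∪…∪A_9.
By inclusion–exclusion this is Σ_{j=0}^{9} (−1)^j C(9,j)·(9−j)!.
Computing: 362880 − 362880 + 181440 − 60480 + 15120 − 3024 + 504 − 72 + 9 − 1 = 133496.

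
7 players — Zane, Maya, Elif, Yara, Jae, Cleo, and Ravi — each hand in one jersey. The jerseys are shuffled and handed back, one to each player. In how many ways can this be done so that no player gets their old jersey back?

Let Aᵢ be the assignments in which player i gets their old jersey. We want the size of the complement of A₁∪…∪A_7.
By inclusion–exclusion this is Σ_{j=0}^{7} (−1)^j C(7,j)·(7−j)!.
Computing: 5040 − 5040 + 2520 − 840 + 210 − 42 + 7 − 1 = 1854.

1854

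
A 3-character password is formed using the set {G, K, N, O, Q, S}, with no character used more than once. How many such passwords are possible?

120

Choose and order 3 of the 6 symbols: the first character has 6 options, the next 5, then 4.
6 × 5 × 4 = 120.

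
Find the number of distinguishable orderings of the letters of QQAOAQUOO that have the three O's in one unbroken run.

Treat the 3 copies of O as a single block. The multiset to arrange is then {OOO, A, A, Q, Q, Q, U}, 7 items in all.
That gives (7)!/(3!·2!) = 420 arrangements.

420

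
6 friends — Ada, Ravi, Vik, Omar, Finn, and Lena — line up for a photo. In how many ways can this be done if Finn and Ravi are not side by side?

There are 6! = 720 arrangements in all. If Finn and Ravi are adjacent, merging them into one block gives 2·(5)! = 240 arrangements.
Complementary counting: 720 − 240 = 480.

480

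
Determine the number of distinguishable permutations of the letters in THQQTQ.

60

THQQTQ has 6 letters with Q appearing 3 times and T appearing twice.
The number of distinct arrangements is 6!/(3!·2!) = 720/12 = 60.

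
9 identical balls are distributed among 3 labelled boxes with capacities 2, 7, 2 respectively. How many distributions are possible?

By stars and bars, unrestricted non-negative solutions to x_1+…+x_3 = 9 number C(9+2,2) = 55.
Subtract solutions that violate a single cap (substitute x_i' = x_i − (cap_i+1)): x_1 ≥ 3 gives C(8,2) = 28; x_2 ≥ 8 gives C(3,2) = 3; x_3 ≥ 3 gives C(8,2) = 28. Together 59.
Add back pairs where two caps are both exceeded: 0 + 10 + 0 = 10.
By inclusion–exclusion the count is 55 − 59 + 10 = 6.

6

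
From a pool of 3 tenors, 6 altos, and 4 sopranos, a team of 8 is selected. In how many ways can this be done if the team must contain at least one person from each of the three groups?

Unrestricted: C(13,8) = 1287 ways to pick any 8 of the 13.
Subtract selections that omit an entire group: no tenors → C(10,8) = 45; no altos → C(7,8) = 0; no sopranos → C(9,8) = 9.
Add back selections omitting two groups (i.e. drawn from a single group): C(3,8) + C(6,8) + C(4,8) = 0.
By inclusion–exclusion: 1287 − 54 + 0 = 1233.

1233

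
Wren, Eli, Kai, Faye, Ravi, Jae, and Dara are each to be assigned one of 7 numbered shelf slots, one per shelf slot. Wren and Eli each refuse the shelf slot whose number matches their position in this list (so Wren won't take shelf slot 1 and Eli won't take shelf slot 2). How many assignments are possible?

Let Aᵢ (for i ∈ {1, 2}) be the placements that put person i in their forbidden shelf slot. Any j of these fix j positions, leaving (7−j)! ways to fill the rest, and there are C(2,j) ways to pick which j.
By inclusion–exclusion, the number of valid placements is Σ_{j=0}^{2} (−1)^j C(2,j)·(7−j)!.
Computing: 5040 − 1440 + 120 = 3720.

3720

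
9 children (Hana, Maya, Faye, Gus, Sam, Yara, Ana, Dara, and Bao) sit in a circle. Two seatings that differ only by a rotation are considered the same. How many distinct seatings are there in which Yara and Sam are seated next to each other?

Treat {Yara, Sam} as one unit (2 internal orders) and seat the resulting 8 units around the table: (7)! circular arrangements.
So 2 × (7)! = 2 × 5040 = 10080.

10080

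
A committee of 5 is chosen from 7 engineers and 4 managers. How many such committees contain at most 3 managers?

455

Split by how many managers are chosen (0 through 3).
Sum: C(4,0)·C(7,5) + C(4,1)·C(7,4) + C(4,2)·C(7,3) + C(4,3)·C(7,2) = 21 + 140 + 210 + 84 = 455.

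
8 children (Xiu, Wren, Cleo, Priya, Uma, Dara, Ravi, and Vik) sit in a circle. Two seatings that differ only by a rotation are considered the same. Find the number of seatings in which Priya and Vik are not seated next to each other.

Without the restriction there are (7)! = 5040 seatings.
Those with Priya next to Vik: fuse the pair into one unit and seat 7 units around a circle — 2·(6)! = 1440.
Subtracting, 5040 − 1440 = 3600.

3600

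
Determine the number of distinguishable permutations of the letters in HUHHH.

5

The 5 letters of HUHHH have repeats: H appearing 4 times.
Dividing 5! = 120 by 4! = 24 for the repeated letters gives 5.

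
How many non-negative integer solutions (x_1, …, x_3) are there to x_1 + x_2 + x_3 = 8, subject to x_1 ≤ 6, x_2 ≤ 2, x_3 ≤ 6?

18

By stars and bars, unrestricted non-negative solutions to x_1+…+x_3 = 8 number C(8+2,2) = 45.
Subtract solutions that violate a single cap (substitute x_i' = x_i − (cap_i+1)): x_1 ≥ 7 gives C(3,2) = 3; x_2 ≥ 3 gives C(7,2) = 21; x_3 ≥ 7 gives C(3,2) = 3. Together 27.
No two caps can be exceeded simultaneously, so the pair terms are all 0.
By inclusion–exclusion the count is 45 − 27 + 0 = 18.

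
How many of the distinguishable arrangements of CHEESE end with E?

60

With the last slot taken by E, it remains to arrange the other 5 letters (CHESE).
Those 5 letters have E appearing twice, giving (5)!/(2!) = 60.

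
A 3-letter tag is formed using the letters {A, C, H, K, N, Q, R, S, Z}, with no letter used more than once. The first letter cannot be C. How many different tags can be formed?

The first letter has 9−1 = 8 choices (anything except C).
The remaining 2 letters are filled from the other 8 symbols without repetition: 8 × 7 = 56.
Total: 8 × 56 = 448.

448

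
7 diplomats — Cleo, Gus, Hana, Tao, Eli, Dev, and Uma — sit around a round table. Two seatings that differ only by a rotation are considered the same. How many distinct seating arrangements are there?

Around a circle, 7 distinct people have 7!/7 = (6)! = 720 rotationally distinct seatings.

720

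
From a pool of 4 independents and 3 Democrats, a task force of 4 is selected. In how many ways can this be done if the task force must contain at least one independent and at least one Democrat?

Total 4-person selections from all 7: C(7,4) = 35.
Selections missing a whole group: no independents → C(3,4) = 0; no Democrats → C(4,4) = 1.
Both groups omitted at once is impossible, so 35 − 1 = 34.

34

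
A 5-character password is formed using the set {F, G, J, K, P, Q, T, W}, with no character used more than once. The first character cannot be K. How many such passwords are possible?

5880

The first character has 8−1 = 7 choices (anything except K).
The remaining 4 characters are filled from the other 7 symbols without repetition: 7 × 6 × 5 × 4 = 840.
Total: 7 × 840 = 5880.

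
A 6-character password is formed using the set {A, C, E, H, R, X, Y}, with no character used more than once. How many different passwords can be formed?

Choose and order 6 of the 7 symbols: the first character has 7 options, the next 6, and so on down to 2.
7 × 6 × 5 × 4 × 3 × 2 = 5040.

5040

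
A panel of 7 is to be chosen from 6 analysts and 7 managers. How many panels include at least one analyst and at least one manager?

Unrestricted: C(13,7) = 1716 ways to pick any 7 of the 13.
Selections missing a whole group: no analysts → C(7,7) = 1; no managers → C(6,7) = 0.
Both groups omitted at once is impossible, so 1716 − 1 = 1715.

1715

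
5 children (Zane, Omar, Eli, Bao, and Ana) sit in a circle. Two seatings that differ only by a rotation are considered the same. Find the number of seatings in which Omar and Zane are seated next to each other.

Treat {Omar, Zane} as one unit (2 internal orders) and seat the resulting 4 units around the table: (3)! circular arrangements.
So 2 × (3)! = 2 × 6 = 12.

12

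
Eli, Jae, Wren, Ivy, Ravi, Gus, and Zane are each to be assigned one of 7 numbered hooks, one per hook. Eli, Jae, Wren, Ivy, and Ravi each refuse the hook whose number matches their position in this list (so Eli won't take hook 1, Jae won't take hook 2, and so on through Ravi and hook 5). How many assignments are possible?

2428

Let Aᵢ (for 1 ≤ i ≤ 5) be the placements that put person i in their forbidden hook. Any j of these fix j positions, leaving (7−j)! ways to fill the rest, and there are C(5,j) ways to pick which j.
By inclusion–exclusion, the number of valid placements is Σ_{j=0}^{5} (−1)^j C(5,j)·(7−j)!.
Computing: 5040 − 3600 + 1200 − 240 + 30 − 2 = 2428.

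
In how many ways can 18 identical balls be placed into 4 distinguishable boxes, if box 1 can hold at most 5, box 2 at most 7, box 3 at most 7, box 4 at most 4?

Ignoring the caps, the number of non-negative solutions to x_1+…+x_4 = 18 is C(21,3) = 1330.
Subtract solutions that violate a single cap (substitute x_i' = x_i − (cap_i+1)): x_1 ≥ 6 gives C(15,3) = 455; x_2 ≥ 8 gives C(13,3) = 286; x_3 ≥ 8 gives C(13,3) = 286; x_4 ≥ 5 gives C(16,3) = 560. Together 1587.
Add back pairs where two caps are both exceeded: 35 + 35 + 120 + 10 + 56 + 56 = 312.
By inclusion–exclusion the count is 1330 − 1587 + 312 = 55.

55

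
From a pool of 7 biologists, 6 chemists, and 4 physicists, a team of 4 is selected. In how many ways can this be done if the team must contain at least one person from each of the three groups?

Total 4-person selections from all 17: C(17,4) = 2380.
Selections missing a whole group: no biologists → C(10,4) = 210; no chemists → C(11,4) = 330; no physicists → C(13,4) = 715.
Add back selections omitting two groups (i.e. drawn from a single group): C(7,4) + C(6,4) + C(4,4) = 51.
By inclusion–exclusion: 2380 − 1255 + 51 = 1176.

1176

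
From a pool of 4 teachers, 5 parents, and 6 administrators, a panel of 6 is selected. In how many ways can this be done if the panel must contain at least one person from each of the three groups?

4250

With no constraint there are C(15,6) = 5005 possible selections.
Subtract selections that omit an entire group: no teachers → C(11,6) = 462; no parents → C(10,6) = 210; no administrators → C(9,6) = 84.
Add back selections omitting two groups (i.e. drawn from a single group): C(4,6) + C(5,6) + C(6,6) = 1.
By inclusion–exclusion: 5005 − 756 + 1 = 4250.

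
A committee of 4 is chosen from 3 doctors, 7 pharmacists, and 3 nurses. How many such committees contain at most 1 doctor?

570

Split by how many doctors are chosen (0 through 1).
Sum: C(3,0)·C(10,4) + C(3,1)·C(10,3) = 210 + 360 = 570.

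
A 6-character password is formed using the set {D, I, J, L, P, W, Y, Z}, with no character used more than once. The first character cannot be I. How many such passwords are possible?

The first character has 8−1 = 7 choices (anything except I).
The remaining 5 characters are filled from the other 7 symbols without repetition: 7 × 6 × 5 × 4 × 3 = 2520.
Total: 7 × 2520 = 17640.

17640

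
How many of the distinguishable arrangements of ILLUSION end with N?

With the last slot taken by N, it remains to arrange the other 7 letters (ILLUSIO).
Those 7 letters have I appearing twice and L appearing twice, giving (7)!/(2!·2!) = 1260.

1260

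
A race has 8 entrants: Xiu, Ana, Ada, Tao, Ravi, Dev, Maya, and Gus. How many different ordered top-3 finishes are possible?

336

This is an ordered selection of 3 from 8: P(8,3).
That gives 8 × 7 × 6 = 336.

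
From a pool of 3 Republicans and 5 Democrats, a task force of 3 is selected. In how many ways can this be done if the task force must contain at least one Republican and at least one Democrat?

45

With no constraint there are C(8,3) = 56 possible selections.
Selections missing a whole group: no Republicans → C(5,3) = 10; no Democrats → C(3,3) = 1.
Both groups omitted at once is impossible, so 56 − 11 = 45.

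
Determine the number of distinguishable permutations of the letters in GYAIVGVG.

GYAIVGVG has 8 letters with G appearing 3 times and V appearing twice.
The number of distinct arrangements is 8!/(3!·2!) = 40320/12 = 3360.

3360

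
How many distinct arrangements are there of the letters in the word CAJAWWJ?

Letter multiplicities in CAJAWWJ: A×2, C×1, J×2, W×2.
The number of distinct arrangements is 7!/(2!·2!·2!) = 5040/8 = 630.

630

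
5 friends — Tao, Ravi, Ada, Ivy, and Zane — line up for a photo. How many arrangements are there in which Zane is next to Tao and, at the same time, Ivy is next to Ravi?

Treat {Zane,Tao} as one block (2 orders) and {Ivy,Ravi} as another (2 orders).
That leaves 3 units to arrange: 2 × 2 × 3! = 4 × 6 = 24.

24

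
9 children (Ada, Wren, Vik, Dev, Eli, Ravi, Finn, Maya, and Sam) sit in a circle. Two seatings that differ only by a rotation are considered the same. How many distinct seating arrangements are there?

Around a circle, 9 distinct people have 9!/9 = (8)! = 40320 rotationally distinct seatings.

40320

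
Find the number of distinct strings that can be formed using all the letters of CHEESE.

120

CHEESE has 6 letters with E appearing 3 times.
So there are 6! / (3!) = 120 distinguishable arrangements.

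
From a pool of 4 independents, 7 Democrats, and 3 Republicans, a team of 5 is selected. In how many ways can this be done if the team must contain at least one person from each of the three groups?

1288

Unrestricted: C(14,5) = 2002 ways to pick any 5 of the 14.
Selections missing a whole group: no independents → C(10,5) = 252; no Democrats → C(7,5) = 21; no Republicans → C(11,5) = 462.
Add back selections omitting two groups (i.e. drawn from a single group): C(4,5) + C(7,5) + C(3,5) = 21.
By inclusion–exclusion: 2002 − 735 + 21 = 1288.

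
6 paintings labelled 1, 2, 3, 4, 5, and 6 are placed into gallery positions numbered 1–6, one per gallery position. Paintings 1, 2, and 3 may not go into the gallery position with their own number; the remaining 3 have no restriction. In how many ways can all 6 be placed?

426

Let Aᵢ (for i ∈ {1, 2, 3}) be the placements that put painting i in its forbidden gallery position. Any j of these fix j positions, leaving (6−j)! ways to fill the rest, and there are C(3,j) ways to pick which j.
By inclusion–exclusion, the number of valid placements is Σ_{j=0}^{3} (−1)^j C(3,j)·(6−j)!.
Computing: 720 − 360 + 72 − 6 = 426.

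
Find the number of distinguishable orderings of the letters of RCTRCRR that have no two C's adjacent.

75

There are 7!/(4!·2!) = 105 arrangements of RCTRCRR in total.
Arrangements with the C's together: treat CC as one letter, giving (6)!/(4!) = 30.
Subtracting, 105 − 30 = 75 arrangements keep the C's apart.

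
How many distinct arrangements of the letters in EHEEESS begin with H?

Fix H in the first position and arrange the remaining 6 letters.
Those 6 letters have E appearing 4 times and S appearing twice, giving (6)!/(4!·2!) = 15.

15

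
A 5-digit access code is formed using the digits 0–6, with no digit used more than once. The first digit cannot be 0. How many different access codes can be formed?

The first digit has 7−1 = 6 choices (anything except 0).
The remaining 4 digits are filled from the other 6 symbols without repetition: 6 × 5 × 4 × 3 = 360.
Total: 6 × 360 = 2160.

2160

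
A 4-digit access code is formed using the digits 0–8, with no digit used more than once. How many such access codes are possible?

Choose and order 4 of the 9 symbols: the first digit has 9 options, the next 8, then 7, 6.
9 × 8 × 7 × 6 = 3024.

3024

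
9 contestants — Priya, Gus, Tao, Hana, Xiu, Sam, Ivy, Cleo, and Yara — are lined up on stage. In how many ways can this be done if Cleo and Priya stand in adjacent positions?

80640

Treat {Cleo, Priya} as a single unit. There are 8 units to order, and the pair itself can be ordered 2 ways.
So the count is 2·(8)! = 80640.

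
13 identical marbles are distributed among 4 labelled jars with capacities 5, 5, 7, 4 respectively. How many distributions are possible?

124

Ignoring the caps, the number of non-negative solutions to x_1+…+x_4 = 13 is C(16,3) = 560.
Subtract solutions that violate a single cap (substitute x_i' = x_i − (cap_i+1)): x_1 ≥ 6 gives C(10,3) = 120; x_2 ≥ 6 gives C(10,3) = 120; x_3 ≥ 8 gives C(8,3) = 56; x_4 ≥ 5 gives C(11,3) = 165. Together 461.
Add back pairs where two caps are both exceeded: 4 + 0 + 10 + 0 + 10 + 1 = 25.
By inclusion–exclusion the count is 560 − 461 + 25 = 124.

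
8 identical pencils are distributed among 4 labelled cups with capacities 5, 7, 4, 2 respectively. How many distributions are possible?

Ignoring the caps, the number of non-negative solutions to x_1+…+x_4 = 8 is C(11,3) = 165.
Subtract solutions that violate a single cap (substitute x_i' = x_i − (cap_i+1)): x_1 ≥ 6 gives C(5,3) = 10; x_2 ≥ 8 gives C(3,3) = 1; x_3 ≥ 5 gives C(6,3) = 20; x_4 ≥ 3 gives C(8,3) = 56. Together 87.
Add back pairs where two caps are both exceeded: 0 + 0 + 0 + 0 + 0 + 1 = 1.
By inclusion–exclusion the count is 165 − 87 + 1 = 79.

79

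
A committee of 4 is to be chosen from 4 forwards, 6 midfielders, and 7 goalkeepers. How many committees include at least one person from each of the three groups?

1176

Unrestricted: C(17,4) = 2380 ways to pick any 4 of the 17.
Selections missing a whole group: no forwards → C(13,4) = 715; no midfielders → C(11,4) = 330; no goalkeepers → C(10,4) = 210.
Add back selections omitting two groups (i.e. drawn from a single group): C(4,4) + C(6,4) + C(7,4) = 51.
By inclusion–exclusion: 2380 − 1255 + 51 = 1176.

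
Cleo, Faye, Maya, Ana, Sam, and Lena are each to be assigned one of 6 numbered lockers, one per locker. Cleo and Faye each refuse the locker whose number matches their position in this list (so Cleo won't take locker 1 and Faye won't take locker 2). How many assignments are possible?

Let Aᵢ (for i ∈ {1, 2}) be the placements that put person i in their forbidden locker. Any j of these fix j positions, leaving (6−j)! ways to fill the rest, and there are C(2,j) ways to pick which j.
By inclusion–exclusion, the number of valid placements is Σ_{j=0}^{2} (−1)^j C(2,j)·(6−j)!.
Computing: 720 − 240 + 24 = 504.

504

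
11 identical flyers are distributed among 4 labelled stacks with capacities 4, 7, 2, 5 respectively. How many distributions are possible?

71

Without the upper bounds there are C(14,3) = 364 ways to split 11 among 4 stacks.
Subtract solutions that violate a single cap (substitute x_i' = x_i − (cap_i+1)): x_1 ≥ 5 gives C(9,3) = 84; x_2 ≥ 8 gives C(6,3) = 20; x_3 ≥ 3 gives C(11,3) = 165; x_4 ≥ 6 gives C(8,3) = 56. Together 325.
Add back pairs where two caps are both exceeded: 0 + 20 + 1 + 1 + 0 + 10 = 32.
By inclusion–exclusion the count is 364 − 325 + 32 = 71.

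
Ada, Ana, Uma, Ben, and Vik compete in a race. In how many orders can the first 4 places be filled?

This is an ordered selection of 4 from 5: P(5,4).
That gives 5 × 4 × 3 × 2 = 120.

120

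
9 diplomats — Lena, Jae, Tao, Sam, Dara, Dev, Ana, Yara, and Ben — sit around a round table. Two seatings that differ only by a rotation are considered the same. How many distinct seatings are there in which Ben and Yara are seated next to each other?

Treat {Ben, Yara} as one unit (2 internal orders) and seat the resulting 8 units around the table: (7)! circular arrangements.
So 2 × (7)! = 2 × 5040 = 10080.

10080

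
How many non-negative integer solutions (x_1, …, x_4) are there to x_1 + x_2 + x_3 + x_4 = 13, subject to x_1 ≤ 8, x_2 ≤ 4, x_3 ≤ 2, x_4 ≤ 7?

89

Ignoring the caps, the number of non-negative solutions to x_1+…+x_4 = 13 is C(16,3) = 560.
Subtract solutions that violate a single cap (substitute x_i' = x_i − (cap_i+1)): x_1 ≥ 9 gives C(7,3) = 35; x_2 ≥ 5 gives C(11,3) = 165; x_3 ≥ 3 gives C(13,3) = 286; x_4 ≥ 8 gives C(8,3) = 56. Together 542.
Add back pairs where two caps are both exceeded: 0 + 4 + 0 + 56 + 1 + 10 = 71.
By inclusion–exclusion the count is 560 − 542 + 71 = 89.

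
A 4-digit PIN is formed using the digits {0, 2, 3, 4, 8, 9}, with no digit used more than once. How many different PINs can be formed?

360

Choose and order 4 of the 6 symbols: the first digit has 6 options, the next 5, then 4, 3.
6 × 5 × 4 × 3 = 360.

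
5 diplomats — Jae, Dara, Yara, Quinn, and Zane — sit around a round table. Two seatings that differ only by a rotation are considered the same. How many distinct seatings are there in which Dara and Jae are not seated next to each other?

12

Without the restriction there are (4)! = 24 seatings.
Those with Dara next to Jae: fuse the pair into one unit and seat 4 units around a circle — 2·(3)! = 12.
Subtracting, 24 − 12 = 12.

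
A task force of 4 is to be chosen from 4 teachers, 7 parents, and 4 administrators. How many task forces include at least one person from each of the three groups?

Unrestricted: C(15,4) = 1365 ways to pick any 4 of the 15.
Selections missing a whole group: no teachers → C(11,4) = 330; no parents → C(8,4) = 70; no administrators → C(11,4) = 330.
Add back selections omitting two groups (i.e. drawn from a single group): C(4,4) + C(7,4) + C(4,4) = 37.
By inclusion–exclusion: 1365 − 730 + 37 = 672.

672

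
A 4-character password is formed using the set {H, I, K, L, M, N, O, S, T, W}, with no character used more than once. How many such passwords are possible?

5040

With no repetition, fill the 4 characters in order: 10 choices, then 9, down to 7.
10 × 9 × 8 × 7 = 5040.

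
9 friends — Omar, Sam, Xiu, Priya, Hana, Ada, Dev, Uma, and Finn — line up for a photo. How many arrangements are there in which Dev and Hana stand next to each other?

Place the 7 others and the Dev-Hana pair as 8 objects in a line; the pair has 2 internal arrangements.
That gives 2 × 8! = 2 × 40320 = 80640.

80640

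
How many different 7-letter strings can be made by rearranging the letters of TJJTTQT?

TJJTTQT has 7 letters with J appearing twice and T appearing 4 times.
The number of distinct arrangements is 7!/(4!·2!) = 5040/48 = 105.

105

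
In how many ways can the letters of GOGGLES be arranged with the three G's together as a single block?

120

Treat the 3 copies of G as a single block. The multiset to arrange is then {GGG, E, L, O, S}, 5 items in all.
All 5 items are distinct, so there are (5)! = 120 arrangements.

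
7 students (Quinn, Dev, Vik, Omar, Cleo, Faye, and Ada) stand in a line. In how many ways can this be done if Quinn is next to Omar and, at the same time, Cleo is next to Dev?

Treat {Quinn,Omar} as one block (2 orders) and {Cleo,Dev} as another (2 orders).
That leaves 5 units to arrange: 2 × 2 × 5! = 4 × 120 = 480.

480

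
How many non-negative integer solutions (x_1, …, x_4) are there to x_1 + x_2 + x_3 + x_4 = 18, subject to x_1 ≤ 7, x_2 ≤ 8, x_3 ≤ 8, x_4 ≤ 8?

399

Ignoring the caps, the number of non-negative solutions to x_1+…+x_4 = 18 is C(21,3) = 1330.
Subtract solutions that violate a single cap (substitute x_i' = x_i − (cap_i+1)): x_1 ≥ 8 gives C(13,3) = 286; x_2 ≥ 9 gives C(12,3) = 220; x_3 ≥ 9 gives C(12,3) = 220; x_4 ≥ 9 gives C(12,3) = 220. Together 946.
Add back pairs where two caps are both exceeded: 4 + 4 + 4 + 1 + 1 + 1 = 15.
By inclusion–exclusion the count is 1330 − 946 + 15 = 399.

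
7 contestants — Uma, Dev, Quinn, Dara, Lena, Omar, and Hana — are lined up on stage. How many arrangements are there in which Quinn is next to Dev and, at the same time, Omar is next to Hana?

Treat {Quinn,Dev} as one block (2 orders) and {Omar,Hana} as another (2 orders).
That leaves 5 units to arrange: 2 × 2 × 5! = 4 × 120 = 480.

480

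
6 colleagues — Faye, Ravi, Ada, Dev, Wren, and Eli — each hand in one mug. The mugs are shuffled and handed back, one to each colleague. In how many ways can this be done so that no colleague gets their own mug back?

265

This is the derangement count D_6: permutations of 6 items with no fixed point.
By inclusion–exclusion this is Σ_{j=0}^{6} (−1)^j C(6,j)·(6−j)!.
Computing: 720 − 720 + 360 − 120 + 30 − 6 + 1 = 265.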